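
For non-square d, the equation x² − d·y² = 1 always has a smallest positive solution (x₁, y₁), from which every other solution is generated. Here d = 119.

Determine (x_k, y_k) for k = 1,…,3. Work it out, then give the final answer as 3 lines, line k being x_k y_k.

√119 → a₀=10, period (1,9,1,20); ℓ=4 even so k=3
step 0: (10, 1)  from 10·(1,0) + (0,1)
step 1: (11, 1)  from 1·(10,1) + (1,0)
step 2: (109, 10)  from 9·(11,1) + (10,1)
step 3: (120, 11)  from 1·(109,10) + (11,1)
→ (120, 11).  Check: 120²=14400, 119·11²=14399, difference 1.
(x_2, y_2) = (120·120 + 119·11·11, 120·11 + 11·120) = (28799, 2640)
(x_3, y_3) = (120·28799 + 119·11·2640, 120·2640 + 11·28799) = (6911640, 633589)

120 11
28799 2640
6911640 633589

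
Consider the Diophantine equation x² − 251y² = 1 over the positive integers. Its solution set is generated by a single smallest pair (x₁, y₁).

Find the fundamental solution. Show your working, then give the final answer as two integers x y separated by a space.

√251 → a₀=15, period (1,5,2,1,2,…,5,1,30); ℓ=14 even so k=13
k=0  a_k=15  p_k/q_k = 15/1
…
k=3  a_k=2  p_k/q_k = 206/13
…
k=5  a_k=2  p_k/q_k = 808/51
…
k=7  a_k=15  p_k/q_k = 29563/1866
k=8  a_k=2  p_k/q_k = 61043/3853
k=9  a_k=2  p_k/q_k = 151649/9572
k=10  a_k=1  p_k/q_k = 212692/13425
…
k=12  a_k=5  p_k/q_k = 3097857/195535
k=13  a_k=1  p_k/q_k = 3674890/231957
(x₁, y₁) = (3674890, 231957);  3674890² − 251·231957² = 1 ✓

3674890 231957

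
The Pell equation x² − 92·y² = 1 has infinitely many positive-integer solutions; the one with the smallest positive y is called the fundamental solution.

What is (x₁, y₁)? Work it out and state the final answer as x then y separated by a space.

√92 → a₀=9, period (1,1,2,4,2,1,1,18); ℓ=8 even so k=7
k=0  a_k=9  p_k/q_k = 9/1
…
k=2  a_k=1  p_k/q_k = 19/2
…
k=4  a_k=4  p_k/q_k = 211/22
k=5  a_k=2  p_k/q_k = 470/49
k=6  a_k=1  p_k/q_k = 681/71
k=7  a_k=1  p_k/q_k = 1151/120
fundamental: x₁=1151, y₁=120  (since 1324801 − 92·14400 = 1)

1151 120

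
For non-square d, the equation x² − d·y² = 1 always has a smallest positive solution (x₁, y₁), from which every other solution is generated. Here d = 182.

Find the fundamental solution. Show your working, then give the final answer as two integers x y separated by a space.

d=182: √d = [13; 2,26] (ℓ=2, even), read p_1/q_1
step 0: (13, 1)  from 13·(1,0) + (0,1)
step 1: (27, 2)  from 2·(13,1) + (1,0)
(x₁, y₁) = (27, 2);  27² − 182·2² = 1 ✓

27 2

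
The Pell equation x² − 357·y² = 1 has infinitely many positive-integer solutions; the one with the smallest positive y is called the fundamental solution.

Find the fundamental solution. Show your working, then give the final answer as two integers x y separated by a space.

3401 180

√357 = [18; 1,8,2,8,1,36, …], period ℓ=6 (even) → k=5
step 0: (18, 1)  from 18·(1,0) + (0,1)
step 1: (19, 1)  from 1·(18,1) + (1,0)
step 2: (170, 9)  from 8·(19,1) + (18,1)
step 3: (359, 19)  from 2·(170,9) + (19,1)
step 4: (3042, 161)  from 8·(359,19) + (170,9)
step 5: (3401, 180)  from 1·(3042,161) + (359,19)
fundamental: x₁=3401, y₁=180  (since 11566801 − 357·32400 = 1)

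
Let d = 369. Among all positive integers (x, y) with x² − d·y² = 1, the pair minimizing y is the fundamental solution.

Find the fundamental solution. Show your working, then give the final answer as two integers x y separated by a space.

d=369: √d = [19; 4,1,3,2,7,4,7,2,3,1,4,38] (ℓ=12, even), read p_11/q_11
k=0  a_k=19  p_k/q_k = 19/1
…
k=3  a_k=3  p_k/q_k = 365/19
k=4  a_k=2  p_k/q_k = 826/43
…
k=6  a_k=4  p_k/q_k = 25414/1323
k=7  a_k=7  p_k/q_k = 184045/9581
…
k=9  a_k=3  p_k/q_k = 1364557/71036
k=10  a_k=1  p_k/q_k = 1758061/91521
k=11  a_k=4  p_k/q_k = 8396801/437120
fundamental: x₁=8396801, y₁=437120  (since 70506267033601 − 369·191073894400 = 1)

8396801 437120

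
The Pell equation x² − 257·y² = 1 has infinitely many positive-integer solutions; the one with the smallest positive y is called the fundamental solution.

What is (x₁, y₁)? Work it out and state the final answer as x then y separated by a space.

513 32

[16; 32] for √257; ℓ=1 ⇒ convergent index 1
step 0: (16, 1)  from 16·(1,0) + (0,1)
step 1: (513, 32)  from 32·(16,1) + (1,0)
→ (513, 32).  Check: 513²=263169, 257·32²=263168, difference 1.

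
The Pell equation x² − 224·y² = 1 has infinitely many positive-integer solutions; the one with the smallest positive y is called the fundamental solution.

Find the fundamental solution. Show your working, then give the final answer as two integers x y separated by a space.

15 1

d=224: √d = [14; 1,28] (ℓ=2, even), read p_1/q_1
k=0  a_k=14  p_k/q_k = 14/1
k=1  a_k=1  p_k/q_k = 15/1
→ (15, 1).  Check: 15²=225, 224·1²=224, difference 1.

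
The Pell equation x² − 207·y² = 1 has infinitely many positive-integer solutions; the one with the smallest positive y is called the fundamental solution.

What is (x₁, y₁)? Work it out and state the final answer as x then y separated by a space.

1151 80

[14; 2,1,1,2,1,1,2,28] for √207; ℓ=8 ⇒ convergent index 7
a_0=14:  p_0=14·1+0=14,  q_0=14·0+1=1
…
a_2=1:  p_2=1·29+14=43,  q_2=1·2+1=3
…
a_5=1:  p_5=1·187+72=259,  q_5=1·13+5=18
a_6=1:  p_6=1·259+187=446,  q_6=1·18+13=31
a_7=2:  p_7=2·446+259=1151,  q_7=2·31+18=80
→ (1151, 80).  Check: 1151²=1324801, 207·80²=1324800, difference 1.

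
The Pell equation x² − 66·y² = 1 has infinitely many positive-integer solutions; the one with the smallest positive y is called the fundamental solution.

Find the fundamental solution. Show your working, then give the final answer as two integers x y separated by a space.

d=66: √d = [8; 8,16] (ℓ=2, even), read p_1/q_1
i=0: a=8 ⇒ p=8, q=1
i=1: a=8 ⇒ p=65, q=8
fundamental: x₁=65, y₁=8  (since 4225 − 66·64 = 1)

65 8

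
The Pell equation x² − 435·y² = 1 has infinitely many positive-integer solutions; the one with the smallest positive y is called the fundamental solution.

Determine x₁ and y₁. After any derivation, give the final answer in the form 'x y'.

√435 = [20; 1,5,1,40, …], period ℓ=4 (even) → k=3
k=0  a_k=20  p_k/q_k = 20/1
k=1  a_k=1  p_k/q_k = 21/1
k=2  a_k=5  p_k/q_k = 125/6
k=3  a_k=1  p_k/q_k = 146/7
(x₁, y₁) = (146, 7);  146² − 435·7² = 1 ✓

146 7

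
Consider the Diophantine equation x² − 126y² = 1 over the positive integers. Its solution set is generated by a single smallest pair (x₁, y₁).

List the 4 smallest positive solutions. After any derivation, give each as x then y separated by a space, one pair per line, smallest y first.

449 40
403201 35920
362074049 32256120
325142092801 28965959840

√126 → a₀=11, period (4,2,4,22); ℓ=4 even so k=3
i=0: a=11 ⇒ p=11, q=1
…
i=2: a=2 ⇒ p=101, q=9
i=3: a=4 ⇒ p=449, q=40
(x₁, y₁) = (449, 40);  449² − 126·40² = 1 ✓
(449+40√126)^2 = 403201 + 35920√126
(449+40√126)^3 = 362074049 + 32256120√126
(449+40√126)^4 = 325142092801 + 28965959840√126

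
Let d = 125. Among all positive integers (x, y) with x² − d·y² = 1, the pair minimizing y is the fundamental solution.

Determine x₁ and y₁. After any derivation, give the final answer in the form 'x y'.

930249 83204

√125 → a₀=11, period (5,1,1,5,22); ℓ=5 odd so k=9
i=0: a=11 ⇒ p=11, q=1
i=1: a=5 ⇒ p=56, q=5
i=2: a=1 ⇒ p=67, q=6
…
i=8: a=1 ⇒ p=167761, q=15005
i=9: a=5 ⇒ p=930249, q=83204
(x₁, y₁) = (930249, 83204);  930249² − 125·83204² = 1 ✓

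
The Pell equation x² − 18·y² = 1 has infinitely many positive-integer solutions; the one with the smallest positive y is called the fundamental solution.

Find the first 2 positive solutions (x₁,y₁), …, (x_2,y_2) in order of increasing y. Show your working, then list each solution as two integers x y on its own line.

d=18: √d = [4; 4,8] (ℓ=2, even), read p_1/q_1
i=0: a=4 ⇒ p=4, q=1
i=1: a=4 ⇒ p=17, q=4
fundamental: x₁=17, y₁=4  (since 289 − 18·16 = 1)
n=2: (17,4)∘(17,4) = (17·17+18·4·4, 17·4+4·17) = (577,136)

17 4
577 136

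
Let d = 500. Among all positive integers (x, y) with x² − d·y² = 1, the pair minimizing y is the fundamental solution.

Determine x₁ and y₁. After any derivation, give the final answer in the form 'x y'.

√500 = [22; 2,1,3,2,1,…,1,2,44, …], period ℓ=14 (even) → k=13
step 0: (22, 1)  from 22·(1,0) + (0,1)
step 1: (45, 2)  from 2·(22,1) + (1,0)
step 2: (67, 3)  from 1·(45,2) + (22,1)
step 3: (246, 11)  from 3·(67,3) + (45,2)
…
step 5: (805, 36)  from 1·(559,25) + (246,11)
step 6: (1364, 61)  from 1·(805,36) + (559,25)
step 7: (14445, 646)  from 10·(1364,61) + (805,36)
step 8: (15809, 707)  from 1·(14445,646) + (1364,61)
step 9: (30254, 1353)  from 1·(15809,707) + (14445,646)
step 10: (76317, 3413)  from 2·(30254,1353) + (15809,707)
step 11: (259205, 11592)  from 3·(76317,3413) + (30254,1353)
step 12: (335522, 15005)  from 1·(259205,11592) + (76317,3413)
step 13: (930249, 41602)  from 2·(335522,15005) + (259205,11592)
fundamental: x₁=930249, y₁=41602  (since 865363202001 − 500·1730726404 = 1)

930249 41602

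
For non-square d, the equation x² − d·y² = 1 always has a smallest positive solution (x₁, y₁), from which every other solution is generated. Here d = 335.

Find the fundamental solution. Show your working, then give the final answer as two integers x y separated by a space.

[18; 3,3,3,36] for √335; ℓ=4 ⇒ convergent index 3
step 0: (18, 1)  from 18·(1,0) + (0,1)
step 1: (55, 3)  from 3·(18,1) + (1,0)
step 2: (183, 10)  from 3·(55,3) + (18,1)
step 3: (604, 33)  from 3·(183,10) + (55,3)
→ (604, 33).  Check: 604²=364816, 335·33²=364815, difference 1.

604 33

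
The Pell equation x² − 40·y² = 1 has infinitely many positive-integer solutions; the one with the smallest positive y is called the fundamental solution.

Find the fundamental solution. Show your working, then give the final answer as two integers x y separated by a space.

d=40: √d = [6; 3,12] (ℓ=2, even), read p_1/q_1
k=0  a_k=6  p_k/q_k = 6/1
k=1  a_k=3  p_k/q_k = 19/3
→ (19, 3).  Check: 19²=361, 40·3²=360, difference 1.

19 3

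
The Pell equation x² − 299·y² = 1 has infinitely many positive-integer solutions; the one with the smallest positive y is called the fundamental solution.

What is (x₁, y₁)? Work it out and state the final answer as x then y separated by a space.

√299 = [17; 3,2,3,34, …], period ℓ=4 (even) → k=3
k=0  a_k=17  p_k/q_k = 17/1
k=1  a_k=3  p_k/q_k = 52/3
k=2  a_k=2  p_k/q_k = 121/7
k=3  a_k=3  p_k/q_k = 415/24
fundamental: x₁=415, y₁=24  (since 172225 − 299·576 = 1)

415 24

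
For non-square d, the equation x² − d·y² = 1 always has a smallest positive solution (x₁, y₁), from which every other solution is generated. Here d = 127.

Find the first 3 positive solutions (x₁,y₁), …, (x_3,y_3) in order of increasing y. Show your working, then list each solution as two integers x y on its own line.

4730624 419775
44757606858751 3971595379200
423462818377139450624 37576248838264821825

[11; 3,1,2,2,7,11,7,2,2,1,3,22] for √127; ℓ=12 ⇒ convergent index 11
i=0: a=11 ⇒ p=11, q=1
…
i=2: a=1 ⇒ p=45, q=4
…
i=4: a=2 ⇒ p=293, q=26
…
i=7: a=7 ⇒ p=171701, q=15236
i=8: a=2 ⇒ p=367620, q=32621
i=9: a=2 ⇒ p=906941, q=80478
i=10: a=1 ⇒ p=1274561, q=113099
i=11: a=3 ⇒ p=4730624, q=419775
→ (4730624, 419775).  Check: 4730624²=22378803429376, 127·419775²=22378803429375, difference 1.
n=2: (4730624,419775)∘(4730624,419775) = (4730624·4730624+127·419775·419775, 4730624·419775+419775·4730624) = (44757606858751,3971595379200)
n=3: (44757606858751,3971595379200)∘(4730624,419775) = (4730624·44757606858751+127·419775·3971595379200, 4730624·3971595379200+419775·44757606858751) = (423462818377139450624,37576248838264821825)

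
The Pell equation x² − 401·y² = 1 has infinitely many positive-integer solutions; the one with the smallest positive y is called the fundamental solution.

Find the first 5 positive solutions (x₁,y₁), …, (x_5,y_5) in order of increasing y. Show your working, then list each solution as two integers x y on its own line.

801 40
1283201 64080
2055687201 102656120
3293209612801 164455040160
5275719744020001 263456871680200

[20; 40] for √401; ℓ=1 ⇒ convergent index 1
k=0  a_k=20  p_k/q_k = 20/1
k=1  a_k=40  p_k/q_k = 801/40
(x₁, y₁) = (801, 40);  801² − 401·40² = 1 ✓
n=2: (801,40)∘(801,40) = (801·801+401·40·40, 801·40+40·801) = (1283201,64080)
n=3: (1283201,64080)∘(801,40) = (801·1283201+401·40·64080, 801·64080+40·1283201) = (2055687201,102656120)
n=4: (2055687201,102656120)∘(801,40) = (801·2055687201+401·40·102656120, 801·102656120+40·2055687201) = (3293209612801,164455040160)
n=5: (3293209612801,164455040160)∘(801,40) = (801·3293209612801+401·40·164455040160, 801·164455040160+40·3293209612801) = (5275719744020001,263456871680200)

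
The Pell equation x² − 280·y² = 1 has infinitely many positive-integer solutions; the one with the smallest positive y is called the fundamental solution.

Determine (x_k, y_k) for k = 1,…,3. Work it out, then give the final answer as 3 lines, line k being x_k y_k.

251 15
126001 7530
63252251 3780045

d=280: √d = [16; 1,2,1,2,1,32] (ℓ=6, even), read p_5/q_5
a_0=16:  p_0=16·1+0=16,  q_0=16·0+1=1
…
a_2=2:  p_2=2·17+16=50,  q_2=2·1+1=3
…
a_4=2:  p_4=2·67+50=184,  q_4=2·4+3=11
a_5=1:  p_5=1·184+67=251,  q_5=1·11+4=15
(x₁, y₁) = (251, 15);  251² − 280·15² = 1 ✓
n=2: (251,15)∘(251,15) = (251·251+280·15·15, 251·15+15·251) = (126001,7530)
n=3: (126001,7530)∘(251,15) = (251·126001+280·15·7530, 251·7530+15·126001) = (63252251,3780045)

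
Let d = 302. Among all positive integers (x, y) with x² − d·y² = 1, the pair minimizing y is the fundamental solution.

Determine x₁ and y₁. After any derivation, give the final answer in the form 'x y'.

√302 → a₀=17, period (2,1,1,1,4,…,1,2,34); ℓ=16 even so k=15
a_0=17:  p_0=17·1+0=17,  q_0=17·0+1=1
…
a_3=1:  p_3=1·52+35=87,  q_3=1·3+2=5
a_4=1:  p_4=1·87+52=139,  q_4=1·5+3=8
…
a_9=1:  p_9=1·34513+2068=36581,  q_9=1·1986+119=2105
…
a_13=1:  p_13=1·574956+467281=1042237,  q_13=1·33085+26889=59974
a_14=1:  p_14=1·1042237+574956=1617193,  q_14=1·59974+33085=93059
a_15=2:  p_15=2·1617193+1042237=4276623,  q_15=2·93059+59974=246092
fundamental: x₁=4276623, y₁=246092  (since 18289504284129 − 302·60561272464 = 1)

4276623 246092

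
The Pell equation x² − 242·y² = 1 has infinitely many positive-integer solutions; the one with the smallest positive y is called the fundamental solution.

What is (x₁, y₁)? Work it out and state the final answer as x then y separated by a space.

√242 → a₀=15, period (1,1,3,1,14,1,3,1,1,30); ℓ=10 even so k=9
k=0  a_k=15  p_k/q_k = 15/1
…
k=2  a_k=1  p_k/q_k = 31/2
k=3  a_k=3  p_k/q_k = 109/7
…
k=5  a_k=14  p_k/q_k = 2069/133
…
k=7  a_k=3  p_k/q_k = 8696/559
k=8  a_k=1  p_k/q_k = 10905/701
k=9  a_k=1  p_k/q_k = 19601/1260
→ (19601, 1260).  Check: 19601²=384199201, 242·1260²=384199200, difference 1.

19601 1260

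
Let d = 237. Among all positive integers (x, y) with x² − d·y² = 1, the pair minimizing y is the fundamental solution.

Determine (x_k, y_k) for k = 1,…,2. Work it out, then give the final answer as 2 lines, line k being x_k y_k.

√237 = [15; 2,1,1,7,10,7,1,1,2,30, …], period ℓ=10 (even) → k=9
a_0=15:  p_0=15·1+0=15,  q_0=15·0+1=1
a_1=2:  p_1=2·15+1=31,  q_1=2·1+0=2
a_2=1:  p_2=1·31+15=46,  q_2=1·2+1=3
a_3=1:  p_3=1·46+31=77,  q_3=1·3+2=5
a_4=7:  p_4=7·77+46=585,  q_4=7·5+3=38
a_5=10:  p_5=10·585+77=5927,  q_5=10·38+5=385
a_6=7:  p_6=7·5927+585=42074,  q_6=7·385+38=2733
a_7=1:  p_7=1·42074+5927=48001,  q_7=1·2733+385=3118
a_8=1:  p_8=1·48001+42074=90075,  q_8=1·3118+2733=5851
a_9=2:  p_9=2·90075+48001=228151,  q_9=2·5851+3118=14820
(x₁, y₁) = (228151, 14820);  228151² − 237·14820² = 1 ✓
n=2: (228151,14820)∘(228151,14820) = (228151·228151+237·14820·14820, 228151·14820+14820·228151) = (104105757601,6762395640)

228151 14820
104105757601 6762395640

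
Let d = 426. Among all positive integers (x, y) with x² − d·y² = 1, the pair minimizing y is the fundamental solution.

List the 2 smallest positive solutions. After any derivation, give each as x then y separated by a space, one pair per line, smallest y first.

88751 4300
15753480001 763258600

√426 = [20; 1,1,1,3,2,6,2,3,1,1,1,40, …], period ℓ=12 (even) → k=11
i=0: a=20 ⇒ p=20, q=1
…
i=3: a=1 ⇒ p=62, q=3
…
i=5: a=2 ⇒ p=516, q=25
i=6: a=6 ⇒ p=3323, q=161
i=7: a=2 ⇒ p=7162, q=347
i=8: a=3 ⇒ p=24809, q=1202
i=9: a=1 ⇒ p=31971, q=1549
i=10: a=1 ⇒ p=56780, q=2751
i=11: a=1 ⇒ p=88751, q=4300
(x₁, y₁) = (88751, 4300);  88751² − 426·4300² = 1 ✓
n=2: (88751,4300)∘(88751,4300) = (88751·88751+426·4300·4300, 88751·4300+4300·88751) = (15753480001,763258600)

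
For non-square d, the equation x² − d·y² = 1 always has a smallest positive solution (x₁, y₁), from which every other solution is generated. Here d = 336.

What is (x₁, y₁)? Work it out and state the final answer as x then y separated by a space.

d=336: √d = [18; 3,36] (ℓ=2, even), read p_1/q_1
step 0: (18, 1)  from 18·(1,0) + (0,1)
step 1: (55, 3)  from 3·(18,1) + (1,0)
fundamental: x₁=55, y₁=3  (since 3025 − 336·9 = 1)

55 3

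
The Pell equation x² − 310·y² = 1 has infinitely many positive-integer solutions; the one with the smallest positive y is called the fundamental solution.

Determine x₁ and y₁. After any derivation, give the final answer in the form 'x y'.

[17; 1,1,1,1,5,…,1,1,34] for √310; ℓ=16 ⇒ convergent index 15
a_0=17:  p_0=17·1+0=17,  q_0=17·0+1=1
a_1=1:  p_1=1·17+1=18,  q_1=1·1+0=1
…
a_3=1:  p_3=1·35+18=53,  q_3=1·2+1=3
…
a_5=5:  p_5=5·88+53=493,  q_5=5·5+3=28
a_6=3:  p_6=3·493+88=1567,  q_6=3·28+5=89
a_7=1:  p_7=1·1567+493=2060,  q_7=1·89+28=117
a_8=2:  p_8=2·2060+1567=5687,  q_8=2·117+89=323
…
a_10=3:  p_10=3·7747+5687=28928,  q_10=3·440+323=1643
…
a_14=1:  p_14=1·333702+181315=515017,  q_14=1·18953+10298=29251
a_15=1:  p_15=1·515017+333702=848719,  q_15=1·29251+18953=48204
(x₁, y₁) = (848719, 48204);  848719² − 310·48204² = 1 ✓

848719 48204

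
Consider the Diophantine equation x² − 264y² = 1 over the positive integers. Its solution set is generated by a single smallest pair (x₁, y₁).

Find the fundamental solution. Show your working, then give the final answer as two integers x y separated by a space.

65 4

√264 = [16; 4,32, …], period ℓ=2 (even) → k=1
step 0: (16, 1)  from 16·(1,0) + (0,1)
step 1: (65, 4)  from 4·(16,1) + (1,0)
(x₁, y₁) = (65, 4);  65² − 264·4² = 1 ✓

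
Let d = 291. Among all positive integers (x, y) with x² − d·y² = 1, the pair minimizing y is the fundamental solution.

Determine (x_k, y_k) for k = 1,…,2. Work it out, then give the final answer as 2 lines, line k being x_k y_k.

d=291: √d = [17; 17,34] (ℓ=2, even), read p_1/q_1
a_0=17:  p_0=17·1+0=17,  q_0=17·0+1=1
a_1=17:  p_1=17·17+1=290,  q_1=17·1+0=17
fundamental: x₁=290, y₁=17  (since 84100 − 291·289 = 1)
(290+17√291)^2 = 168199 + 9860√291

290 17
168199 9860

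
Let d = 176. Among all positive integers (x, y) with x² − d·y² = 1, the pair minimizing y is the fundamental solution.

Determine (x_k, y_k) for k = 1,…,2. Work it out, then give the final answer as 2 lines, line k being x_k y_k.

√176 → a₀=13, period (3,1,3,26); ℓ=4 even so k=3
k=0  a_k=13  p_k/q_k = 13/1
…
k=2  a_k=1  p_k/q_k = 53/4
k=3  a_k=3  p_k/q_k = 199/15
→ (199, 15).  Check: 199²=39601, 176·15²=39600, difference 1.
(x_2, y_2) = (199·199 + 176·15·15, 199·15 + 15·199) = (79201, 5970)

199 15
79201 5970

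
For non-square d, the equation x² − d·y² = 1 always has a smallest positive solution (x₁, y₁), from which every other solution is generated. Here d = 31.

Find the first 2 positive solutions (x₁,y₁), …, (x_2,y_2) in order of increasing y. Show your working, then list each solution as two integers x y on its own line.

d=31: √d = [5; 1,1,3,5,3,1,1,10] (ℓ=8, even), read p_7/q_7
a_0=5:  p_0=5·1+0=5,  q_0=5·0+1=1
…
a_2=1:  p_2=1·6+5=11,  q_2=1·1+1=2
…
a_5=3:  p_5=3·206+39=657,  q_5=3·37+7=118
a_6=1:  p_6=1·657+206=863,  q_6=1·118+37=155
a_7=1:  p_7=1·863+657=1520,  q_7=1·155+118=273
fundamental: x₁=1520, y₁=273  (since 2310400 − 31·74529 = 1)
n=2: (1520,273)∘(1520,273) = (1520·1520+31·273·273, 1520·273+273·1520) = (4620799,829920)

1520 273
4620799 829920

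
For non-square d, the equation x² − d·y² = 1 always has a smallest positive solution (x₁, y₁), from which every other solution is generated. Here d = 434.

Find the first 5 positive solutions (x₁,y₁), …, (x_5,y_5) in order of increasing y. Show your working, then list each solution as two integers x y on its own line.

√434 = [20; 1,4,1,40, …], period ℓ=4 (even) → k=3
i=0: a=20 ⇒ p=20, q=1
…
i=2: a=4 ⇒ p=104, q=5
i=3: a=1 ⇒ p=125, q=6
→ (125, 6).  Check: 125²=15625, 434·6²=15624, difference 1.
k=2:  x_2 = 125·125+434·6·6 = 31249,  y_2 = 125·6+6·125 = 1500
k=3:  x_3 = 125·31249+434·6·1500 = 7812125,  y_3 = 125·1500+6·31249 = 374994
k=4:  x_4 = 125·7812125+434·6·374994 = 1953000001,  y_4 = 125·374994+6·7812125 = 93747000
k=5:  x_5 = 125·1953000001+434·6·93747000 = 488242188125,  y_5 = 125·93747000+6·1953000001 = 23436375006

125 6
31249 1500
7812125 374994
1953000001 93747000
488242188125 23436375006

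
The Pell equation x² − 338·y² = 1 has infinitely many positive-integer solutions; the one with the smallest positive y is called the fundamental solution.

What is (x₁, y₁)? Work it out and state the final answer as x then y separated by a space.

114243 6214

[18; 2,1,1,2,36] for √338; ℓ=5 ⇒ convergent index 9
step 0: (18, 1)  from 18·(1,0) + (0,1)
…
step 2: (55, 3)  from 1·(37,2) + (18,1)
step 3: (92, 5)  from 1·(55,3) + (37,2)
step 4: (239, 13)  from 2·(92,5) + (55,3)
step 5: (8696, 473)  from 36·(239,13) + (92,5)
…
step 8: (43958, 2391)  from 1·(26327,1432) + (17631,959)
step 9: (114243, 6214)  from 2·(43958,2391) + (26327,1432)
fundamental: x₁=114243, y₁=6214  (since 13051463049 − 338·38613796 = 1)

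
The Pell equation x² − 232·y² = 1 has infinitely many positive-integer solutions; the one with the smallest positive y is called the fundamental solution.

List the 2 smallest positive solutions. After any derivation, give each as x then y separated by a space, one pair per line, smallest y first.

[15; 4,3,7,3,4,30] for √232; ℓ=6 ⇒ convergent index 5
k=0  a_k=15  p_k/q_k = 15/1
k=1  a_k=4  p_k/q_k = 61/4
k=2  a_k=3  p_k/q_k = 198/13
…
k=4  a_k=3  p_k/q_k = 4539/298
k=5  a_k=4  p_k/q_k = 19603/1287
(x₁, y₁) = (19603, 1287);  19603² − 232·1287² = 1 ✓
k=2:  x_2 = 19603·19603+232·1287·1287 = 768555217,  y_2 = 19603·1287+1287·19603 = 50458122

19603 1287
768555217 50458122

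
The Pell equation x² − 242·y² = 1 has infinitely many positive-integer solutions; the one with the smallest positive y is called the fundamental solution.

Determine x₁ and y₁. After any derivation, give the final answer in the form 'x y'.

19601 1260

[15; 1,1,3,1,14,1,3,1,1,30] for √242; ℓ=10 ⇒ convergent index 9
i=0: a=15 ⇒ p=15, q=1
i=1: a=1 ⇒ p=16, q=1
i=2: a=1 ⇒ p=31, q=2
i=3: a=3 ⇒ p=109, q=7
…
i=6: a=1 ⇒ p=2209, q=142
i=7: a=3 ⇒ p=8696, q=559
i=8: a=1 ⇒ p=10905, q=701
i=9: a=1 ⇒ p=19601, q=1260
→ (19601, 1260).  Check: 19601²=384199201, 242·1260²=384199200, difference 1.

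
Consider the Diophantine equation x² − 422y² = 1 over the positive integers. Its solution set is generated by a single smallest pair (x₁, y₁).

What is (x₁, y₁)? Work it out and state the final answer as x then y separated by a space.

7022501 341850

√422 = [20; 1,1,5,2,1,…,1,1,40, …], period ℓ=14 (even) → k=13
k=0  a_k=20  p_k/q_k = 20/1
…
k=2  a_k=1  p_k/q_k = 41/2
…
k=4  a_k=2  p_k/q_k = 493/24
…
k=7  a_k=20  p_k/q_k = 53719/2615
…
k=10  a_k=2  p_k/q_k = 598859/29152
…
k=12  a_k=1  p_k/q_k = 3810680/185501
k=13  a_k=1  p_k/q_k = 7022501/341850
fundamental: x₁=7022501, y₁=341850  (since 49315520295001 − 422·116861422500 = 1)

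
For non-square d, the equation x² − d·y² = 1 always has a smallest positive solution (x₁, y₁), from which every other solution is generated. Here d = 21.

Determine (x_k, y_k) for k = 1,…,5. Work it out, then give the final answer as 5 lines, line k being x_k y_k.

√21 = [4; 1,1,2,1,1,8, …], period ℓ=6 (even) → k=5
k=0  a_k=4  p_k/q_k = 4/1
k=1  a_k=1  p_k/q_k = 5/1
…
k=4  a_k=1  p_k/q_k = 32/7
k=5  a_k=1  p_k/q_k = 55/12
fundamental: x₁=55, y₁=12  (since 3025 − 21·144 = 1)
n=2: (55,12)∘(55,12) = (55·55+21·12·12, 55·12+12·55) = (6049,1320)
n=3: (6049,1320)∘(55,12) = (55·6049+21·12·1320, 55·1320+12·6049) = (665335,145188)
n=4: (665335,145188)∘(55,12) = (55·665335+21·12·145188, 55·145188+12·665335) = (73180801,15969360)
n=5: (73180801,15969360)∘(55,12) = (55·73180801+21·12·15969360, 55·15969360+12·73180801) = (8049222775,1756484412)

55 12
6049 1320
665335 145188
73180801 15969360
8049222775 1756484412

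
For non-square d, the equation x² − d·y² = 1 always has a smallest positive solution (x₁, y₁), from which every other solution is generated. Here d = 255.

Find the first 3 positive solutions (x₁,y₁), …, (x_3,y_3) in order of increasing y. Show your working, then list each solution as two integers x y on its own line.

√255 = [15; 1,30, …], period ℓ=2 (even) → k=1
a_0=15:  p_0=15·1+0=15,  q_0=15·0+1=1
a_1=1:  p_1=1·15+1=16,  q_1=1·1+0=1
→ (16, 1).  Check: 16²=256, 255·1²=255, difference 1.
n=2: (16,1)∘(16,1) = (16·16+255·1·1, 16·1+1·16) = (511,32)
n=3: (511,32)∘(16,1) = (16·511+255·1·32, 16·32+1·511) = (16336,1023)

16 1
511 32
16336 1023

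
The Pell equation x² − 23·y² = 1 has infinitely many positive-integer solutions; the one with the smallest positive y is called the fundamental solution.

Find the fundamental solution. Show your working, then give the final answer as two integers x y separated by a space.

[4; 1,3,1,8] for √23; ℓ=4 ⇒ convergent index 3
step 0: (4, 1)  from 4·(1,0) + (0,1)
…
step 2: (19, 4)  from 3·(5,1) + (4,1)
step 3: (24, 5)  from 1·(19,4) + (5,1)
→ (24, 5).  Check: 24²=576, 23·5²=575, difference 1.

24 5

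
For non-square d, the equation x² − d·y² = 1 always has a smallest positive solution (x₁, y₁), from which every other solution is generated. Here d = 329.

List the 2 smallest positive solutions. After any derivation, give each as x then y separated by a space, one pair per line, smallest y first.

2376415 131016
11294696504449 622696775280

[18; 7,4,2,1,1,4,1,1,2,4,7,36] for √329; ℓ=12 ⇒ convergent index 11
step 0: (18, 1)  from 18·(1,0) + (0,1)
…
step 8: (29366, 1619)  from 1·(16125,889) + (13241,730)
…
step 10: (328794, 18127)  from 4·(74857,4127) + (29366,1619)
step 11: (2376415, 131016)  from 7·(328794,18127) + (74857,4127)
fundamental: x₁=2376415, y₁=131016  (since 5647348252225 − 329·17165192256 = 1)
(x_2, y_2) = (2376415·2376415 + 329·131016·131016, 2376415·131016 + 131016·2376415) = (11294696504449, 622696775280)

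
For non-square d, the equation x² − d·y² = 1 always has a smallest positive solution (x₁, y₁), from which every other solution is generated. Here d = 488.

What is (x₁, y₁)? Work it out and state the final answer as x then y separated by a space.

[22; 11,44] for √488; ℓ=2 ⇒ convergent index 1
i=0: a=22 ⇒ p=22, q=1
i=1: a=11 ⇒ p=243, q=11
→ (243, 11).  Check: 243²=59049, 488·11²=59048, difference 1.

243 11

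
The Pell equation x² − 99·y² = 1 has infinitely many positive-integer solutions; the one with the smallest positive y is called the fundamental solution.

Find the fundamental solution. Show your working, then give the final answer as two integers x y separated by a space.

10 1

√99 = [9; 1,18, …], period ℓ=2 (even) → k=1
k=0  a_k=9  p_k/q_k = 9/1
k=1  a_k=1  p_k/q_k = 10/1
fundamental: x₁=10, y₁=1  (since 100 − 99·1 = 1)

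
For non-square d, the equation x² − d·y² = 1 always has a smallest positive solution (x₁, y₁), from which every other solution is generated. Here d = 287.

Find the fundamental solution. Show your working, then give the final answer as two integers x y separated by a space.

288 17

√287 → a₀=16, period (1,15,1,32); ℓ=4 even so k=3
k=0  a_k=16  p_k/q_k = 16/1
…
k=2  a_k=15  p_k/q_k = 271/16
k=3  a_k=1  p_k/q_k = 288/17
→ (288, 17).  Check: 288²=82944, 287·17²=82943, difference 1.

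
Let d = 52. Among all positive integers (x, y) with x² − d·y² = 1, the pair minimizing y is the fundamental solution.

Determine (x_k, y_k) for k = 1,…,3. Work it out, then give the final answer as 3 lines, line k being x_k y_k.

d=52: √d = [7; 4,1,2,1,4,14] (ℓ=6, even), read p_5/q_5
a_0=7:  p_0=7·1+0=7,  q_0=7·0+1=1
…
a_2=1:  p_2=1·29+7=36,  q_2=1·4+1=5
a_3=2:  p_3=2·36+29=101,  q_3=2·5+4=14
a_4=1:  p_4=1·101+36=137,  q_4=1·14+5=19
a_5=4:  p_5=4·137+101=649,  q_5=4·19+14=90
fundamental: x₁=649, y₁=90  (since 421201 − 52·8100 = 1)
(x_2, y_2) = (649·649 + 52·90·90, 649·90 + 90·649) = (842401, 116820)
(x_3, y_3) = (649·842401 + 52·90·116820, 649·116820 + 90·842401) = (1093435849, 151632270)

649 90
842401 116820
1093435849 151632270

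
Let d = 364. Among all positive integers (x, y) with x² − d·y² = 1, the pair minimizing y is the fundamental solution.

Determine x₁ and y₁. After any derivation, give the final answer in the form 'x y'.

[19; 12,1,2,3,1,8,1,3,2,1,12,38] for √364; ℓ=12 ⇒ convergent index 11
k=0  a_k=19  p_k/q_k = 19/1
k=1  a_k=12  p_k/q_k = 229/12
k=2  a_k=1  p_k/q_k = 248/13
k=3  a_k=2  p_k/q_k = 725/38
k=4  a_k=3  p_k/q_k = 2423/127
k=5  a_k=1  p_k/q_k = 3148/165
k=6  a_k=8  p_k/q_k = 27607/1447
…
k=8  a_k=3  p_k/q_k = 119872/6283
k=9  a_k=2  p_k/q_k = 270499/14178
k=10  a_k=1  p_k/q_k = 390371/20461
k=11  a_k=12  p_k/q_k = 4954951/259710
(x₁, y₁) = (4954951, 259710);  4954951² − 364·259710² = 1 ✓

4954951 259710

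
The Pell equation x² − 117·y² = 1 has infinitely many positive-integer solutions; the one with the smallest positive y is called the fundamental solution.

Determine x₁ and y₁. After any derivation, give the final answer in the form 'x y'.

649 60

√117 → a₀=10, period (1,4,2,4,1,20); ℓ=6 even so k=5
i=0: a=10 ⇒ p=10, q=1
…
i=3: a=2 ⇒ p=119, q=11
i=4: a=4 ⇒ p=530, q=49
i=5: a=1 ⇒ p=649, q=60
fundamental: x₁=649, y₁=60  (since 421201 − 117·3600 = 1)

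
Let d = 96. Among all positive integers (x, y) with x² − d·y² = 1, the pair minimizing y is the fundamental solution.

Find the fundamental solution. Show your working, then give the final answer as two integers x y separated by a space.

49 5

√96 = [9; 1,3,1,18, …], period ℓ=4 (even) → k=3
i=0: a=9 ⇒ p=9, q=1
…
i=2: a=3 ⇒ p=39, q=4
i=3: a=1 ⇒ p=49, q=5
(x₁, y₁) = (49, 5);  49² − 96·5² = 1 ✓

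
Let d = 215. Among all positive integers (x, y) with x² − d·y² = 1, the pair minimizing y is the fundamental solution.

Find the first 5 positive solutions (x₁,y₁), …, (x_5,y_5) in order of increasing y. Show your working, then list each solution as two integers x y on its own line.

44 3
3871 264
340604 23229
29969281 2043888
2636956124 179838915

√215 → a₀=14, period (1,1,1,28); ℓ=4 even so k=3
step 0: (14, 1)  from 14·(1,0) + (0,1)
…
step 2: (29, 2)  from 1·(15,1) + (14,1)
step 3: (44, 3)  from 1·(29,2) + (15,1)
fundamental: x₁=44, y₁=3  (since 1936 − 215·9 = 1)
k=2:  x_2 = 44·44+215·3·3 = 3871,  y_2 = 44·3+3·44 = 264
k=3:  x_3 = 44·3871+215·3·264 = 340604,  y_3 = 44·264+3·3871 = 23229
k=4:  x_4 = 44·340604+215·3·23229 = 29969281,  y_4 = 44·23229+3·340604 = 2043888
k=5:  x_5 = 44·29969281+215·3·2043888 = 2636956124,  y_5 = 44·2043888+3·29969281 = 179838915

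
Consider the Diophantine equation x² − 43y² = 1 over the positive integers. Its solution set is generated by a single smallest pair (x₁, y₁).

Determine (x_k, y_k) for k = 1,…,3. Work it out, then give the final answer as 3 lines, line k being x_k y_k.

√43 → a₀=6, period (1,1,3,1,5,1,3,1,1,12); ℓ=10 even so k=9
step 0: (6, 1)  from 6·(1,0) + (0,1)
…
step 3: (46, 7)  from 3·(13,2) + (7,1)
step 4: (59, 9)  from 1·(46,7) + (13,2)
…
step 7: (1541, 235)  from 3·(400,61) + (341,52)
step 8: (1941, 296)  from 1·(1541,235) + (400,61)
step 9: (3482, 531)  from 1·(1941,296) + (1541,235)
fundamental: x₁=3482, y₁=531  (since 12124324 − 43·281961 = 1)
n=2: (3482,531)∘(3482,531) = (3482·3482+43·531·531, 3482·531+531·3482) = (24248647,3697884)
n=3: (24248647,3697884)∘(3482,531) = (3482·24248647+43·531·3697884, 3482·3697884+531·24248647) = (168867574226,25752063645)

3482 531
24248647 3697884
168867574226 25752063645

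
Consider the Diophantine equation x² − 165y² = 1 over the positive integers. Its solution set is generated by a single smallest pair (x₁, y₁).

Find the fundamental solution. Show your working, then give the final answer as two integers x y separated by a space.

1079 84

d=165: √d = [12; 1,5,2,5,1,24] (ℓ=6, even), read p_5/q_5
a_0=12:  p_0=12·1+0=12,  q_0=12·0+1=1
a_1=1:  p_1=1·12+1=13,  q_1=1·1+0=1
a_2=5:  p_2=5·13+12=77,  q_2=5·1+1=6
a_3=2:  p_3=2·77+13=167,  q_3=2·6+1=13
a_4=5:  p_4=5·167+77=912,  q_4=5·13+6=71
a_5=1:  p_5=1·912+167=1079,  q_5=1·71+13=84
(x₁, y₁) = (1079, 84);  1079² − 165·84² = 1 ✓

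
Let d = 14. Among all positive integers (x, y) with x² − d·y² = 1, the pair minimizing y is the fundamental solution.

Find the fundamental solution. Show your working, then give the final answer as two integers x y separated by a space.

[3; 1,2,1,6] for √14; ℓ=4 ⇒ convergent index 3
k=0  a_k=3  p_k/q_k = 3/1
k=1  a_k=1  p_k/q_k = 4/1
k=2  a_k=2  p_k/q_k = 11/3
k=3  a_k=1  p_k/q_k = 15/4
→ (15, 4).  Check: 15²=225, 14·4²=224, difference 1.

15 4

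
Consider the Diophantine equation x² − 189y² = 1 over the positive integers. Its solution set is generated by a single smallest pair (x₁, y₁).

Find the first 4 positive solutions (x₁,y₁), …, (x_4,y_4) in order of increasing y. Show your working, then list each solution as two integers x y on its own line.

d=189: √d = [13; 1,2,1,26] (ℓ=4, even), read p_3/q_3
step 0: (13, 1)  from 13·(1,0) + (0,1)
step 1: (14, 1)  from 1·(13,1) + (1,0)
step 2: (41, 3)  from 2·(14,1) + (13,1)
step 3: (55, 4)  from 1·(41,3) + (14,1)
fundamental: x₁=55, y₁=4  (since 3025 − 189·16 = 1)
(x_2, y_2) = (55·55 + 189·4·4, 55·4 + 4·55) = (6049, 440)
(x_3, y_3) = (55·6049 + 189·4·440, 55·440 + 4·6049) = (665335, 48396)
(x_4, y_4) = (55·665335 + 189·4·48396, 55·48396 + 4·665335) = (73180801, 5323120)

55 4
6049 440
665335 48396
73180801 5323120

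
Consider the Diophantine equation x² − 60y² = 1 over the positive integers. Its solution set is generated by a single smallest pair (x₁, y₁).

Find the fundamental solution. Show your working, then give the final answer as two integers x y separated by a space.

d=60: √d = [7; 1,2,1,14] (ℓ=4, even), read p_3/q_3
step 0: (7, 1)  from 7·(1,0) + (0,1)
step 1: (8, 1)  from 1·(7,1) + (1,0)
step 2: (23, 3)  from 2·(8,1) + (7,1)
step 3: (31, 4)  from 1·(23,3) + (8,1)
fundamental: x₁=31, y₁=4  (since 961 − 60·16 = 1)

31 4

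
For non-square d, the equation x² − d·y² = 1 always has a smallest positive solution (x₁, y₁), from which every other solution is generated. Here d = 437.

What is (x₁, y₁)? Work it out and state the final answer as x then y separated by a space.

√437 = [20; 1,9,2,9,1,40, …], period ℓ=6 (even) → k=5
a_0=20:  p_0=20·1+0=20,  q_0=20·0+1=1
…
a_4=9:  p_4=9·439+209=4160,  q_4=9·21+10=199
a_5=1:  p_5=1·4160+439=4599,  q_5=1·199+21=220
fundamental: x₁=4599, y₁=220  (since 21150801 − 437·48400 = 1)

4599 220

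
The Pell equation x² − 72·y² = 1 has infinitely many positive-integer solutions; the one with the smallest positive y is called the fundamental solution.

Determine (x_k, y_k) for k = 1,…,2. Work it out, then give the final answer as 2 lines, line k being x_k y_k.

√72 = [8; 2,16, …], period ℓ=2 (even) → k=1
i=0: a=8 ⇒ p=8, q=1
i=1: a=2 ⇒ p=17, q=2
(x₁, y₁) = (17, 2);  17² − 72·2² = 1 ✓
n=2: (17,2)∘(17,2) = (17·17+72·2·2, 17·2+2·17) = (577,68)

17 2
577 68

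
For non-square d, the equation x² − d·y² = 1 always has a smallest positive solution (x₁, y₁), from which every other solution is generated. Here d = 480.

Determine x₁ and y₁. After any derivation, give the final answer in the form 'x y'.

√480 = [21; 1,9,1,42, …], period ℓ=4 (even) → k=3
step 0: (21, 1)  from 21·(1,0) + (0,1)
step 1: (22, 1)  from 1·(21,1) + (1,0)
step 2: (219, 10)  from 9·(22,1) + (21,1)
step 3: (241, 11)  from 1·(219,10) + (22,1)
(x₁, y₁) = (241, 11);  241² − 480·11² = 1 ✓

241 11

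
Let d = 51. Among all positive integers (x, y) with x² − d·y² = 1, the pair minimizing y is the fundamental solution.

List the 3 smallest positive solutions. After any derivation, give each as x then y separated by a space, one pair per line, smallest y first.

50 7
4999 700
499850 69993

√51 = [7; 7,14, …], period ℓ=2 (even) → k=1
a_0=7:  p_0=7·1+0=7,  q_0=7·0+1=1
a_1=7:  p_1=7·7+1=50,  q_1=7·1+0=7
(x₁, y₁) = (50, 7);  50² − 51·7² = 1 ✓
(x_2, y_2) = (50·50 + 51·7·7, 50·7 + 7·50) = (4999, 700)
(x_3, y_3) = (50·4999 + 51·7·700, 50·700 + 7·4999) = (499850, 69993)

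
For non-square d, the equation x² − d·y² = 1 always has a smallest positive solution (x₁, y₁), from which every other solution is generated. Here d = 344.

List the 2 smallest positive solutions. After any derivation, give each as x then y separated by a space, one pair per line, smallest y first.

10405 561
216528049 11674410

[18; 1,1,4,1,3,1,4,1,1,36] for √344; ℓ=10 ⇒ convergent index 9
i=0: a=18 ⇒ p=18, q=1
…
i=8: a=1 ⇒ p=5694, q=307
i=9: a=1 ⇒ p=10405, q=561
(x₁, y₁) = (10405, 561);  10405² − 344·561² = 1 ✓
k=2:  x_2 = 10405·10405+344·561·561 = 216528049,  y_2 = 10405·561+561·10405 = 11674410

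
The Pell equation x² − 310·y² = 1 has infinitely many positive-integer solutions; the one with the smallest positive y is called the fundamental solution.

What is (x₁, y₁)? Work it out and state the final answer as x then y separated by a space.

[17; 1,1,1,1,5,…,1,1,34] for √310; ℓ=16 ⇒ convergent index 15
k=0  a_k=17  p_k/q_k = 17/1
…
k=4  a_k=1  p_k/q_k = 88/5
…
k=6  a_k=3  p_k/q_k = 1567/89
k=7  a_k=1  p_k/q_k = 2060/117
k=8  a_k=2  p_k/q_k = 5687/323
…
k=11  a_k=5  p_k/q_k = 152387/8655
…
k=13  a_k=1  p_k/q_k = 333702/18953
k=14  a_k=1  p_k/q_k = 515017/29251
k=15  a_k=1  p_k/q_k = 848719/48204
fundamental: x₁=848719, y₁=48204  (since 720323940961 − 310·2323625616 = 1)

848719 48204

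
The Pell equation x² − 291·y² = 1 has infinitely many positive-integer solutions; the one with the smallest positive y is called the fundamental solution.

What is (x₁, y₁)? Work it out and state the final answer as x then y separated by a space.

√291 = [17; 17,34, …], period ℓ=2 (even) → k=1
i=0: a=17 ⇒ p=17, q=1
i=1: a=17 ⇒ p=290, q=17
(x₁, y₁) = (290, 17);  290² − 291·17² = 1 ✓

290 17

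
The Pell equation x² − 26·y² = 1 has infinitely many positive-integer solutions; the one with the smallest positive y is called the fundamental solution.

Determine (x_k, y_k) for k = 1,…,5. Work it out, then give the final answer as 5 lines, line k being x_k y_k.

[5; 10] for √26; ℓ=1 ⇒ convergent index 1
i=0: a=5 ⇒ p=5, q=1
i=1: a=10 ⇒ p=51, q=10
→ (51, 10).  Check: 51²=2601, 26·10²=2600, difference 1.
(x_2, y_2) = (51·51 + 26·10·10, 51·10 + 10·51) = (5201, 1020)
(x_3, y_3) = (51·5201 + 26·10·1020, 51·1020 + 10·5201) = (530451, 104030)
(x_4, y_4) = (51·530451 + 26·10·104030, 51·104030 + 10·530451) = (54100801, 10610040)
(x_5, y_5) = (51·54100801 + 26·10·10610040, 51·10610040 + 10·54100801) = (5517751251, 1082120050)

51 10
5201 1020
530451 104030
54100801 10610040
5517751251 1082120050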